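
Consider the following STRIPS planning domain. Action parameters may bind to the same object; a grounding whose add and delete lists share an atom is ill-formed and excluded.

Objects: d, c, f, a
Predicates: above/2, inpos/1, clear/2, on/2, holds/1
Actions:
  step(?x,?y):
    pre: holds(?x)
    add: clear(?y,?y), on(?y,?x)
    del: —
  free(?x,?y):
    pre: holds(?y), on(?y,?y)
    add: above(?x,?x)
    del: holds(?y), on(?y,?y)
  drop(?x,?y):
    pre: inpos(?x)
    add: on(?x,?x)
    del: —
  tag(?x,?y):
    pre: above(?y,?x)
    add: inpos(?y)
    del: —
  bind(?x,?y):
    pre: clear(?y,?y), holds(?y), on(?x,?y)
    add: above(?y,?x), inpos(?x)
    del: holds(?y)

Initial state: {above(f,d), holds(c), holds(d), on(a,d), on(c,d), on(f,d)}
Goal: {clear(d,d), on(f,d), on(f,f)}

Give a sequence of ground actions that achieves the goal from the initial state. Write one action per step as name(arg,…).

step(d,d); tag(d,f); drop(f,d)

1. step(d,d)  →  {above(f,d), clear(d,d), holds(c), holds(d), on(a,d), on(c,d), on(d,d), on(f,d)}
2. tag(d,f)  →  {above(f,d), clear(d,d), holds(c), holds(d), inpos(f), on(a,d), on(c,d), on(d,d), on(f,d)}
3. drop(f,d)  →  {above(f,d), clear(d,d), holds(c), holds(d), inpos(f), on(a,d), on(c,d), on(d,d), on(f,d), on(f,f)}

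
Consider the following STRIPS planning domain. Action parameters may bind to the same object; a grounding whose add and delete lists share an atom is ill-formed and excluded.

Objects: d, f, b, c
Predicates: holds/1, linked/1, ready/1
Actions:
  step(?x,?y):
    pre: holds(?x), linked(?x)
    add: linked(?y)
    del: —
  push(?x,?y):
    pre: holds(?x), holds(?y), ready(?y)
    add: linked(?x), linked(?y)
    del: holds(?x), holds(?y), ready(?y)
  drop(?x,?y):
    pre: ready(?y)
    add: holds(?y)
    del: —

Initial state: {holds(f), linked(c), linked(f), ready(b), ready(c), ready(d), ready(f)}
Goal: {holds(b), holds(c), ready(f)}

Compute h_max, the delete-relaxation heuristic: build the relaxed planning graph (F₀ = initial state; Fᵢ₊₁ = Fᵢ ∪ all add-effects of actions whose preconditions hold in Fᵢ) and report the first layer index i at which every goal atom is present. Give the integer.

F0 = init (7 atoms)
F1 = F0 ∪ {holds(b), holds(c), holds(d), linked(b), linked(d)}  (12 atoms)
goal ⊆ F1  ⇒  h_max = 1

1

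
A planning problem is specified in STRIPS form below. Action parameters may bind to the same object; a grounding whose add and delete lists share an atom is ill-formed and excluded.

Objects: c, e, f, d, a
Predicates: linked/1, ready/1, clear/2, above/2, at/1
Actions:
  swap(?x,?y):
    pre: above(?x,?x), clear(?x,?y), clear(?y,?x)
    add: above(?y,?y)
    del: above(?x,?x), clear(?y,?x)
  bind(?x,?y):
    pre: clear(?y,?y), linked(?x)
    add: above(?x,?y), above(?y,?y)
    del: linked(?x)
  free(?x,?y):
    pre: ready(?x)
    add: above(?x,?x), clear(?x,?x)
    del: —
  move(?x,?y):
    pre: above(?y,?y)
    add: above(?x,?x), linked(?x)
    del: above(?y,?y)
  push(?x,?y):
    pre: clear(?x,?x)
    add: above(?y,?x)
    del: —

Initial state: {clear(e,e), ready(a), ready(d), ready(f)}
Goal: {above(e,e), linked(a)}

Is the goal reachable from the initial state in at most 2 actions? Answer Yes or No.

1. free(f,c)  →  {above(f,f), clear(e,e), clear(f,f), ready(a), ready(d), ready(f)}
2. move(a,f)  →  {above(a,a), clear(e,e), clear(f,f), linked(a), ready(a), ready(d), ready(f)}
3. move(e,a)  →  {above(e,e), clear(e,e), clear(f,f), linked(a), linked(e), ready(a), ready(d), ready(f)}
optimal plan length = 3; 3 > 2

No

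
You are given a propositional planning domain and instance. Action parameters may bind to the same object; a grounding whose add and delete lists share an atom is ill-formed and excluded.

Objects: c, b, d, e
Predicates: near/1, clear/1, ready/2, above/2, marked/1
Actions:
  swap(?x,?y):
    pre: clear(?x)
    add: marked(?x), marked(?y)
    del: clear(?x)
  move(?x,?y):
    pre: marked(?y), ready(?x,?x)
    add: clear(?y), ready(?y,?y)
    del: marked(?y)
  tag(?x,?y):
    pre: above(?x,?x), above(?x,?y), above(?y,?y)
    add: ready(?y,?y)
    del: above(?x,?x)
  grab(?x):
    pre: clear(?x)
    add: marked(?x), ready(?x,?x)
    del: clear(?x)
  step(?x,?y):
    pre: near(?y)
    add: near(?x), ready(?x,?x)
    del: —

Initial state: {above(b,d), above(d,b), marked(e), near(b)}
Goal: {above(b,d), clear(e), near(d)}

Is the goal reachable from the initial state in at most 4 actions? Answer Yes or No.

Yes

1. step(d,b)  →  {above(b,d), above(d,b), marked(e), near(b), near(d), ready(d,d)}
2. move(d,e)  →  {above(b,d), above(d,b), clear(e), near(b), near(d), ready(d,d), ready(e,e)}
optimal plan length = 2; 2 ≤ 4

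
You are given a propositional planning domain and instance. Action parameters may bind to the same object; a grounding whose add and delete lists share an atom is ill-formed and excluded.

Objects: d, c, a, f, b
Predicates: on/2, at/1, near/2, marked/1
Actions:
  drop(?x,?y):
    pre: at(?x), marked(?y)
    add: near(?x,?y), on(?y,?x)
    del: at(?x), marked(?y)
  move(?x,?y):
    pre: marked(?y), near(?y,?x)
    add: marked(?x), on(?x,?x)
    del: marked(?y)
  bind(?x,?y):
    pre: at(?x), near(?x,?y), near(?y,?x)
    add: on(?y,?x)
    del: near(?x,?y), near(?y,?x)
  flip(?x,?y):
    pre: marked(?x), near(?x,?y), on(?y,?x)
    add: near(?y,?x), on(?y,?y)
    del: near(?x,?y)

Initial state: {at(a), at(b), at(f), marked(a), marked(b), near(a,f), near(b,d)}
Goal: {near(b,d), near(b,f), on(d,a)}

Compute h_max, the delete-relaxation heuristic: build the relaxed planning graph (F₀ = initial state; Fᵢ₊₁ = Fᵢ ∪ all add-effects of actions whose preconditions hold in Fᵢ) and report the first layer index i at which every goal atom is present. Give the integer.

2

F0 = init (7 atoms)
F1 = F0 ∪ {marked(d), marked(f), near(a,a), near(a,b), near(b,a), near(b,b), near(f,a), near(f,b), on(a,a), on(a,b), on(a,f), on(b,a), on(b,b), on(b,f), on(d,d), on(f,f)}  (23 atoms)
F2 = F1 ∪ {near(a,d), near(b,f), near(f,d), near(f,f), on(d,a), on(d,b), on(d,f), on(f,a), on(f,b)}  (32 atoms)
goal ⊆ F2  ⇒  h_max = 2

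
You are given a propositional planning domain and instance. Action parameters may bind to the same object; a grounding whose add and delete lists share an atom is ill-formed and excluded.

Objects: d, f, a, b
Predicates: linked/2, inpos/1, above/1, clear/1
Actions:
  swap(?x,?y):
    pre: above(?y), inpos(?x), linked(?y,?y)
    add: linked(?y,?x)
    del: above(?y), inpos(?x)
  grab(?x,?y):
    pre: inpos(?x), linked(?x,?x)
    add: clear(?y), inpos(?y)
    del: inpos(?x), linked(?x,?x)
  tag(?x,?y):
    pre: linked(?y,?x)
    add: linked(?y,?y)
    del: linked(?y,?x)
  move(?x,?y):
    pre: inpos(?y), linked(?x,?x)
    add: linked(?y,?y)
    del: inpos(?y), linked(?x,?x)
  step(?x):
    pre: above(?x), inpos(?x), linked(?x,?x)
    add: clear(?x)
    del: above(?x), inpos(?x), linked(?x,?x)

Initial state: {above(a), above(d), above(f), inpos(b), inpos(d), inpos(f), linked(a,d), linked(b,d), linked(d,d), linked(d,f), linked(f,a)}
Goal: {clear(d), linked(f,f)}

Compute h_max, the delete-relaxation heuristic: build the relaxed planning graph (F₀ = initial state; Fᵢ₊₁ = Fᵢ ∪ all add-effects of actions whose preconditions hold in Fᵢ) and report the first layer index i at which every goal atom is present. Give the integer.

F0 = init (11 atoms)
F1 = F0 ∪ {clear(a), clear(b), clear(d), clear(f), inpos(a), linked(a,a), linked(b,b), linked(d,b), linked(f,f)}  (20 atoms)
goal ⊆ F1  ⇒  h_max = 1

1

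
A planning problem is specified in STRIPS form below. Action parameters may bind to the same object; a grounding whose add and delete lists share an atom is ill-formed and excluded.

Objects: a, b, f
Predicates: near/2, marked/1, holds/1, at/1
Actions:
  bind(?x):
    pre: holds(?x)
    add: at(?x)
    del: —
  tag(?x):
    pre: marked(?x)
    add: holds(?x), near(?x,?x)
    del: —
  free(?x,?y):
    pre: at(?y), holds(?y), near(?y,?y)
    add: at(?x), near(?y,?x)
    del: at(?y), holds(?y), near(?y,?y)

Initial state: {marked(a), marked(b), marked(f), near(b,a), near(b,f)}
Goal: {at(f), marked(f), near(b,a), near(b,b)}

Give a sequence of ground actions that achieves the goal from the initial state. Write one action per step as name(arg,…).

1. tag(b)  →  {holds(b), marked(a), marked(b), marked(f), near(b,a), near(b,b), near(b,f)}
2. tag(f)  →  {holds(b), holds(f), marked(a), marked(b), marked(f), near(b,a), near(b,b), near(b,f), near(f,f)}
3. bind(f)  →  {at(f), holds(b), holds(f), marked(a), marked(b), marked(f), near(b,a), near(b,b), near(b,f), near(f,f)}

tag(b); tag(f); bind(f)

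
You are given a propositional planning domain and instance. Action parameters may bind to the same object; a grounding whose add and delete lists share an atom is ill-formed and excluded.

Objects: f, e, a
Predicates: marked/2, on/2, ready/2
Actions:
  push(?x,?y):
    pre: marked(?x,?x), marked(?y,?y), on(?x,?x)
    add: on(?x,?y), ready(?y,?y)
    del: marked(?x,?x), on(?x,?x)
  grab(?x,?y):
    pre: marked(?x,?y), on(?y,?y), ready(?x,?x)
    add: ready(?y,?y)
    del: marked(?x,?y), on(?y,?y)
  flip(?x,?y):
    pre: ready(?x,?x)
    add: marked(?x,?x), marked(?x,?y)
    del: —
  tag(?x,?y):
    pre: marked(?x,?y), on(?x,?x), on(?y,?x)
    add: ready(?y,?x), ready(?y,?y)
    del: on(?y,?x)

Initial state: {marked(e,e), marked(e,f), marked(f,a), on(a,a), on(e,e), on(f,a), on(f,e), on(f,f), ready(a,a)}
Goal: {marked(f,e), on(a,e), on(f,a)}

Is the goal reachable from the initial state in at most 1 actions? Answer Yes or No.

No

1. flip(a,f)  →  {marked(a,a), marked(a,f), marked(e,e), marked(e,f), marked(f,a), on(a,a), on(e,e), on(f,a), on(f,e), on(f,f), ready(a,a)}
2. push(a,e)  →  {marked(a,f), marked(e,e), marked(e,f), marked(f,a), on(a,e), on(e,e), on(f,a), on(f,e), on(f,f), ready(a,a), ready(e,e)}
3. grab(e,f)  →  {marked(a,f), marked(e,e), marked(f,a), on(a,e), on(e,e), on(f,a), on(f,e), ready(a,a), ready(e,e), ready(f,f)}
4. flip(f,e)  →  {marked(a,f), marked(e,e), marked(f,a), marked(f,e), marked(f,f), on(a,e), on(e,e), on(f,a), on(f,e), ready(a,a), ready(e,e), ready(f,f)}
optimal plan length = 4; 4 > 1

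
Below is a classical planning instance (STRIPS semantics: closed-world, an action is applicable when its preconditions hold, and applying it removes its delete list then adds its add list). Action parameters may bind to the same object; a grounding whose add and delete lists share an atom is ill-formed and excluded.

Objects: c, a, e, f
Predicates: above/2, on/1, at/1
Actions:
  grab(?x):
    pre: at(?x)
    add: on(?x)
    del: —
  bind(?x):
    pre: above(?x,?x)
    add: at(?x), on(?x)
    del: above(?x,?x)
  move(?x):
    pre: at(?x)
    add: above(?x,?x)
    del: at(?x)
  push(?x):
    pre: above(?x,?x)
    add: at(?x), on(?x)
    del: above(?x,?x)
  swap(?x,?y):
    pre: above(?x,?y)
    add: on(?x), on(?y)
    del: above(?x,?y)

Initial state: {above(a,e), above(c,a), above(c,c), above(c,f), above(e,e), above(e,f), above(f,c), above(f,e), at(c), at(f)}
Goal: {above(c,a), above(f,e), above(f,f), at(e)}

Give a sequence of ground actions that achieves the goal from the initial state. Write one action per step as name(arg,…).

1. bind(e)  →  {above(a,e), above(c,a), above(c,c), above(c,f), above(e,f), above(f,c), above(f,e), at(c), at(e), at(f), on(e)}
2. move(f)  →  {above(a,e), above(c,a), above(c,c), above(c,f), above(e,f), above(f,c), above(f,e), above(f,f), at(c), at(e), on(e)}

bind(e); move(f)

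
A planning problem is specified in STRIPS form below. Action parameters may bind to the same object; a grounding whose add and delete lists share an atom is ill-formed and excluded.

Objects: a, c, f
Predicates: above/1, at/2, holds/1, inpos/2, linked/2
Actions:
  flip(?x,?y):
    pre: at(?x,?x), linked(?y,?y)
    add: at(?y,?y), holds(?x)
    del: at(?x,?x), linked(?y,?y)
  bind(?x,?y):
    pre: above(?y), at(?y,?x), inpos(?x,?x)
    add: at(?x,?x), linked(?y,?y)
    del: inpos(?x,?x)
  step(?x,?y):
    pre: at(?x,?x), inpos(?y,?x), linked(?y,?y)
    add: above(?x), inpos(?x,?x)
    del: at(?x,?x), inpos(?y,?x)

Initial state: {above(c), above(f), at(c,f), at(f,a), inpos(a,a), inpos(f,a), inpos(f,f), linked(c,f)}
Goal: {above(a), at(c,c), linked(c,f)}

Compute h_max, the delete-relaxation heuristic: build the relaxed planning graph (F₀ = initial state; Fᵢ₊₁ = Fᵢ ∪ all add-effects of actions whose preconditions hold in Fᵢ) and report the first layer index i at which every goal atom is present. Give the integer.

F0 = init (8 atoms)
F1 = F0 ∪ {at(a,a), at(f,f), linked(c,c), linked(f,f)}  (12 atoms)
F2 = F1 ∪ {above(a), at(c,c), holds(a), holds(f)}  (16 atoms)
goal ⊆ F2  ⇒  h_max = 2

2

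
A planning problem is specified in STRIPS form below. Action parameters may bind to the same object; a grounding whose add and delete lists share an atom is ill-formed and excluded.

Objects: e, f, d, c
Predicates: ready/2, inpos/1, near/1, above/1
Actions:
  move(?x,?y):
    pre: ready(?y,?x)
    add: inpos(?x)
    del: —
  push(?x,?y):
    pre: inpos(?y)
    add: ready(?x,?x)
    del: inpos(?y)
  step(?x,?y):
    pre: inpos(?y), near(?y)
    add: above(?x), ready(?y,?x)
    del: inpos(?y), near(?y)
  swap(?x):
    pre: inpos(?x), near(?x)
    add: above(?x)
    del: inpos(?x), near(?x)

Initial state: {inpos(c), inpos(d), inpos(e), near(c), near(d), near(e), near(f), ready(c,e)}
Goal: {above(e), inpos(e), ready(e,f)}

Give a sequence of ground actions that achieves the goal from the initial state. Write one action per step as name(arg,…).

step(e,d); step(f,e); move(e,d)

1. step(e,d)  →  {above(e), inpos(c), inpos(e), near(c), near(e), near(f), ready(c,e), ready(d,e)}
2. step(f,e)  →  {above(e), above(f), inpos(c), near(c), near(f), ready(c,e), ready(d,e), ready(e,f)}
3. move(e,d)  →  {above(e), above(f), inpos(c), inpos(e), near(c), near(f), ready(c,e), ready(d,e), ready(e,f)}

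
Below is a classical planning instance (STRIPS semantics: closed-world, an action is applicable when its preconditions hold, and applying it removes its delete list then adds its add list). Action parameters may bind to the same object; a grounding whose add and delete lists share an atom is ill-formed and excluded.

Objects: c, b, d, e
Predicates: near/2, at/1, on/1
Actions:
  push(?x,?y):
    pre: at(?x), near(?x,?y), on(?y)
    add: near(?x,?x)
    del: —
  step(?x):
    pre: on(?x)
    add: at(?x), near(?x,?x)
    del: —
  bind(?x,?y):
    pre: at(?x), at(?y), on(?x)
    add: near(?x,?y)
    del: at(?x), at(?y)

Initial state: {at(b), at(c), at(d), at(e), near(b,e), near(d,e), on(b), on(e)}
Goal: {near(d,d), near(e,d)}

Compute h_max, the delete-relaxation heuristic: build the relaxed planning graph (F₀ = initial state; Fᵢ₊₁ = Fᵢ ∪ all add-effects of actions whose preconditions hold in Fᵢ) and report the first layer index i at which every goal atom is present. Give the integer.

F0 = init (8 atoms)
F1 = F0 ∪ {near(b,b), near(b,c), near(b,d), near(d,d), near(e,b), near(e,c), near(e,d), near(e,e)}  (16 atoms)
goal ⊆ F1  ⇒  h_max = 1

1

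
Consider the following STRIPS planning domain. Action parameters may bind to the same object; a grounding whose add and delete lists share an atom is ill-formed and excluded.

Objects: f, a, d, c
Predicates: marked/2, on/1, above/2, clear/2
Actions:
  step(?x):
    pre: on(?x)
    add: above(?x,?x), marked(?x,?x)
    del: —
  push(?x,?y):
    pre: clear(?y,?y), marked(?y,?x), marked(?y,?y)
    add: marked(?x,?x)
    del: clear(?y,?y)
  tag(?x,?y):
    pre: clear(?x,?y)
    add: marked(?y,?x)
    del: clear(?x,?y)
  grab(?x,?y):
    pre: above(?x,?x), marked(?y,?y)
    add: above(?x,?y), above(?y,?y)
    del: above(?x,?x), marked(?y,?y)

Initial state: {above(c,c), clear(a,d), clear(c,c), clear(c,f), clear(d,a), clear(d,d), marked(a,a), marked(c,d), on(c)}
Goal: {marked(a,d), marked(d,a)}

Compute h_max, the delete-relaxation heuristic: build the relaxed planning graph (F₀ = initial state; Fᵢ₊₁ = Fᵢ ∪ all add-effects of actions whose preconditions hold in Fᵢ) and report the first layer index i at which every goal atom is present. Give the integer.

F0 = init (9 atoms)
F1 = F0 ∪ {above(a,a), above(c,a), marked(a,d), marked(c,c), marked(d,a), marked(d,d), marked(f,c)}  (16 atoms)
goal ⊆ F1  ⇒  h_max = 1

1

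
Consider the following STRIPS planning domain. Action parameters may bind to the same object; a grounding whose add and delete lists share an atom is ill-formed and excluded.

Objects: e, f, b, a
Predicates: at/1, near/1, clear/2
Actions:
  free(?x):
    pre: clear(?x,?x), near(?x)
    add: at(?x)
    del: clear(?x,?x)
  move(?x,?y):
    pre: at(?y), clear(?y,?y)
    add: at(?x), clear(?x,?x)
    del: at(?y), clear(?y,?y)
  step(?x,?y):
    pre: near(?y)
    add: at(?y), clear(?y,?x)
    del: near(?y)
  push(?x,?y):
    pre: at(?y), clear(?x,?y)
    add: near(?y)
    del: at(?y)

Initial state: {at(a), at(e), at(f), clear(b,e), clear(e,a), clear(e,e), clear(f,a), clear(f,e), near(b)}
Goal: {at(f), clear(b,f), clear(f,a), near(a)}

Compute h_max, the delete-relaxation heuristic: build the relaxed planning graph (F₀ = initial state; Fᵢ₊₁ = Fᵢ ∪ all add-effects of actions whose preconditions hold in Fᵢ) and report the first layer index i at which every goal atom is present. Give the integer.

1

F0 = init (9 atoms)
F1 = F0 ∪ {at(b), clear(a,a), clear(b,a), clear(b,b), clear(b,f), clear(f,f), near(a), near(e)}  (17 atoms)
goal ⊆ F1  ⇒  h_max = 1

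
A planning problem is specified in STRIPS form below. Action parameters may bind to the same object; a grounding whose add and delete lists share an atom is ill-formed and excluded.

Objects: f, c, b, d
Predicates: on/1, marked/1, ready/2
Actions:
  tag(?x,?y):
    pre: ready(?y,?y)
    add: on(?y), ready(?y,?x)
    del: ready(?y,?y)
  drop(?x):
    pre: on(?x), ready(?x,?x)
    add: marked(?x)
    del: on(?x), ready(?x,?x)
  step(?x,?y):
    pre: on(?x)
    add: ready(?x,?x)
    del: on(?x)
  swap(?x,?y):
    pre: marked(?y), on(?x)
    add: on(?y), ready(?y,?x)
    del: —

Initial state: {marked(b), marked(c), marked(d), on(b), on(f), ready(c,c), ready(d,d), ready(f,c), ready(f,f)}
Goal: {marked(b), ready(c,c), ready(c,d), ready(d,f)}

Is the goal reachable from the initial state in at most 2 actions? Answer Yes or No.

1. tag(f,d)  →  {marked(b), marked(c), marked(d), on(b), on(d), on(f), ready(c,c), ready(d,f), ready(f,c), ready(f,f)}
2. swap(d,c)  →  {marked(b), marked(c), marked(d), on(b), on(c), on(d), on(f), ready(c,c), ready(c,d), ready(d,f), ready(f,c), ready(f,f)}
optimal plan length = 2; 2 ≤ 2

Yes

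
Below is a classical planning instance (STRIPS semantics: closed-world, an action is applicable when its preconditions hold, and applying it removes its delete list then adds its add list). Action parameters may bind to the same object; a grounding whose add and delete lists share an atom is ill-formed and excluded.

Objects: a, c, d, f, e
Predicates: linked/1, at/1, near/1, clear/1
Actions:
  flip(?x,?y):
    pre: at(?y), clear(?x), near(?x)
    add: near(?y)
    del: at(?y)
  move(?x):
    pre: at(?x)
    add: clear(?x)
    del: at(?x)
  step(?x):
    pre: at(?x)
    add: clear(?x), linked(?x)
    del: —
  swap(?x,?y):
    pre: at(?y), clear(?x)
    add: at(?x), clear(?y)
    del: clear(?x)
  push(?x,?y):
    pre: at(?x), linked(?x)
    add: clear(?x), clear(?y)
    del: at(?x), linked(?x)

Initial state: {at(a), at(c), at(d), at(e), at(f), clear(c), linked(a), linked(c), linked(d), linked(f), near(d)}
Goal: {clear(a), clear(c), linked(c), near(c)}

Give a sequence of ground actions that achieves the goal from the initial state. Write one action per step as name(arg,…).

1. push(a,d)  →  {at(c), at(d), at(e), at(f), clear(a), clear(c), clear(d), linked(c), linked(d), linked(f), near(d)}
2. flip(d,c)  →  {at(d), at(e), at(f), clear(a), clear(c), clear(d), linked(c), linked(d), linked(f), near(c), near(d)}

push(a,d); flip(d,c)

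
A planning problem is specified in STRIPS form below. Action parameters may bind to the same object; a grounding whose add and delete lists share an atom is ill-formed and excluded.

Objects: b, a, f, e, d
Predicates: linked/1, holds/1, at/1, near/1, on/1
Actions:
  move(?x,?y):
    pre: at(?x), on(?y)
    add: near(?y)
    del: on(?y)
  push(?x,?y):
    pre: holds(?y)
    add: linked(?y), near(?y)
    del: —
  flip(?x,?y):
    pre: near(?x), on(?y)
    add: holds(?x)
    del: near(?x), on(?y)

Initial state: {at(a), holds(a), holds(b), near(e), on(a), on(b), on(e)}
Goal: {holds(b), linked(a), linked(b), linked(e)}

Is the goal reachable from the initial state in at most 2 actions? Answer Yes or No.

1. push(b,b)  →  {at(a), holds(a), holds(b), linked(b), near(b), near(e), on(a), on(b), on(e)}
2. push(b,a)  →  {at(a), holds(a), holds(b), linked(a), linked(b), near(a), near(b), near(e), on(a), on(b), on(e)}
3. flip(e,b)  →  {at(a), holds(a), holds(b), holds(e), linked(a), linked(b), near(a), near(b), on(a), on(e)}
4. push(b,e)  →  {at(a), holds(a), holds(b), holds(e), linked(a), linked(b), linked(e), near(a), near(b), near(e), on(a), on(e)}
optimal plan length = 4; 4 > 2

No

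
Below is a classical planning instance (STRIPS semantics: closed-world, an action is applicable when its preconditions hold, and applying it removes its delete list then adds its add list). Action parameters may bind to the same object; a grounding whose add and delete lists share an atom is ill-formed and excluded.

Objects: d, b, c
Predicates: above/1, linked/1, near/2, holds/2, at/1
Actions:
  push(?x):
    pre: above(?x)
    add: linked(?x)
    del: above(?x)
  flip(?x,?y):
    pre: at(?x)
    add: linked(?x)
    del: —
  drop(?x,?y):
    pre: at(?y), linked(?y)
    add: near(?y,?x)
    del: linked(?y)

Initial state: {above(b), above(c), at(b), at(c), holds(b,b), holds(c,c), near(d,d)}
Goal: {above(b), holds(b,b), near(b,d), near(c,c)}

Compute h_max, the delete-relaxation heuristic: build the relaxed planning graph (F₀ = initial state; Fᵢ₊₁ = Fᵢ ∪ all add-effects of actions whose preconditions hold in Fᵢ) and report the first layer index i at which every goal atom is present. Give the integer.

F0 = init (7 atoms)
F1 = F0 ∪ {linked(b), linked(c)}  (9 atoms)
F2 = F1 ∪ {near(b,b), near(b,c), near(b,d), near(c,b), near(c,c), near(c,d)}  (15 atoms)
goal ⊆ F2  ⇒  h_max = 2

2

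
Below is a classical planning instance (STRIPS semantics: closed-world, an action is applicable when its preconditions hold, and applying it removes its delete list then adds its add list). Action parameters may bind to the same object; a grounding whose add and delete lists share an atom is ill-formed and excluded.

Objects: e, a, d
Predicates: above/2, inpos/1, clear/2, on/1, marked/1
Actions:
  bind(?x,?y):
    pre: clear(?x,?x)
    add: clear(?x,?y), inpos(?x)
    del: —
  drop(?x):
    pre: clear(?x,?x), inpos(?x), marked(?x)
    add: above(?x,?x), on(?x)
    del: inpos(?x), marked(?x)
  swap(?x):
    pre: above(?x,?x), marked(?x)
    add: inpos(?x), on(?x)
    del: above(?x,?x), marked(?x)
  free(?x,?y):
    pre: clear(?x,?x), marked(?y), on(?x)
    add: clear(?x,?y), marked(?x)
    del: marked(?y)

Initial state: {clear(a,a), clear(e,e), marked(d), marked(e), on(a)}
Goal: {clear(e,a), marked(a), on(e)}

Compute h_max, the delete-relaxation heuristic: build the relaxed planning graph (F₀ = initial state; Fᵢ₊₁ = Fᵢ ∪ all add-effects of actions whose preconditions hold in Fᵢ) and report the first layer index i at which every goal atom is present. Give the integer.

2

F0 = init (5 atoms)
F1 = F0 ∪ {clear(a,d), clear(a,e), clear(e,a), clear(e,d), inpos(a), inpos(e), marked(a)}  (12 atoms)
F2 = F1 ∪ {above(a,a), above(e,e), on(e)}  (15 atoms)
goal ⊆ F2  ⇒  h_max = 2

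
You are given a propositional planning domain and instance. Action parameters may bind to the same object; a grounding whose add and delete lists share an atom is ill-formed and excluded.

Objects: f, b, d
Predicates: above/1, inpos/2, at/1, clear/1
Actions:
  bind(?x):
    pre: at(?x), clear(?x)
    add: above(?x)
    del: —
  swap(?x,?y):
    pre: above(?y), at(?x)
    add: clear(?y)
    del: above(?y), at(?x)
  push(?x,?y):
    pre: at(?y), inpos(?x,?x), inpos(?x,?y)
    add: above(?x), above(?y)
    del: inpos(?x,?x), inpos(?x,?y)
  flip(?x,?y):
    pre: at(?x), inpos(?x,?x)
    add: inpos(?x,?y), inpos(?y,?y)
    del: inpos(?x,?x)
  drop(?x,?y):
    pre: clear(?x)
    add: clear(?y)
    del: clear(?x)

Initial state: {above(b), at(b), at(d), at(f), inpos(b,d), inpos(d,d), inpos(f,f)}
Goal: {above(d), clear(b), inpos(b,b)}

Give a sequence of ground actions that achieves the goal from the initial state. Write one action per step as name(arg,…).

1. swap(b,b)  →  {at(d), at(f), clear(b), inpos(b,d), inpos(d,d), inpos(f,f)}
2. push(d,d)  →  {above(d), at(d), at(f), clear(b), inpos(b,d), inpos(f,f)}
3. flip(f,b)  →  {above(d), at(d), at(f), clear(b), inpos(b,b), inpos(b,d), inpos(f,b)}

swap(b,b); push(d,d); flip(f,b)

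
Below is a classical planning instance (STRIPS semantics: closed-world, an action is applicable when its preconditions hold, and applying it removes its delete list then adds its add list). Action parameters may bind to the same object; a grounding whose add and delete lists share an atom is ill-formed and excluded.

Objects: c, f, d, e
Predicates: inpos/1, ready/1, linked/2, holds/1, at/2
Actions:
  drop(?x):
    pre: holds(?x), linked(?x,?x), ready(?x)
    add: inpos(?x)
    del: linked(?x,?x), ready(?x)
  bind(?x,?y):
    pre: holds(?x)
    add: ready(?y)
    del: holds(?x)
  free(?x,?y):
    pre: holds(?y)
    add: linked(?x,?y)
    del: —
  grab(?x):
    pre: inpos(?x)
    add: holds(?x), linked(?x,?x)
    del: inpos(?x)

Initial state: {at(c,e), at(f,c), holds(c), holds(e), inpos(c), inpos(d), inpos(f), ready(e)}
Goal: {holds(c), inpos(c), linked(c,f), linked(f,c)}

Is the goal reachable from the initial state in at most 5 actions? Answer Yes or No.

1. free(f,c)  →  {at(c,e), at(f,c), holds(c), holds(e), inpos(c), inpos(d), inpos(f), linked(f,c), ready(e)}
2. grab(f)  →  {at(c,e), at(f,c), holds(c), holds(e), holds(f), inpos(c), inpos(d), linked(f,c), linked(f,f), ready(e)}
3. free(c,f)  →  {at(c,e), at(f,c), holds(c), holds(e), holds(f), inpos(c), inpos(d), linked(c,f), linked(f,c), linked(f,f), ready(e)}
optimal plan length = 3; 3 ≤ 5

Yes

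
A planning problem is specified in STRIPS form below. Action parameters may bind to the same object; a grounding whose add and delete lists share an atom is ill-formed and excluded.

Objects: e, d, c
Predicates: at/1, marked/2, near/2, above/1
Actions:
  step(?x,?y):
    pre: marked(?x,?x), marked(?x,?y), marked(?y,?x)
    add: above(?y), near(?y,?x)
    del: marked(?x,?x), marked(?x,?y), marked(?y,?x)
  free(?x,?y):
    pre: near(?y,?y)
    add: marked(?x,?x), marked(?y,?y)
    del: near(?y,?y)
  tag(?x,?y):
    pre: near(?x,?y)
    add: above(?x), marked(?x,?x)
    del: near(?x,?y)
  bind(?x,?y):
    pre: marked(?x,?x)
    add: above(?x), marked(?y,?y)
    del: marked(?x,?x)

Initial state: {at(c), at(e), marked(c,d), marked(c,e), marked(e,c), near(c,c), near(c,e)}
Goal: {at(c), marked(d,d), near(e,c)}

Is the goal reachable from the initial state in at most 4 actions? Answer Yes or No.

1. free(d,c)  →  {at(c), at(e), marked(c,c), marked(c,d), marked(c,e), marked(d,d), marked(e,c), near(c,e)}
2. step(c,e)  →  {above(e), at(c), at(e), marked(c,d), marked(d,d), near(c,e), near(e,c)}
optimal plan length = 2; 2 ≤ 4

Yes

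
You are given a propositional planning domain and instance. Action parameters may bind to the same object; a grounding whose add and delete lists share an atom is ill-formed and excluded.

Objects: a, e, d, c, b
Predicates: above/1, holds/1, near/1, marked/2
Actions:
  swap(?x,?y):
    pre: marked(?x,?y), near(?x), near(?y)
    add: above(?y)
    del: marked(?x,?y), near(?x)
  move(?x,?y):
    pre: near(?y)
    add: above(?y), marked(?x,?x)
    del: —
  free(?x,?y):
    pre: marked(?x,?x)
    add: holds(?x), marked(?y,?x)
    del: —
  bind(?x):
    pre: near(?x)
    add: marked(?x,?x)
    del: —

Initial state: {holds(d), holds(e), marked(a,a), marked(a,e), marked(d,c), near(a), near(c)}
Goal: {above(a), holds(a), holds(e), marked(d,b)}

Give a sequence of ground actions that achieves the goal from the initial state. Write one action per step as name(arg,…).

move(b,a); free(a,a); free(b,d)

1. move(b,a)  →  {above(a), holds(d), holds(e), marked(a,a), marked(a,e), marked(b,b), marked(d,c), near(a), near(c)}
2. free(a,a)  →  {above(a), holds(a), holds(d), holds(e), marked(a,a), marked(a,e), marked(b,b), marked(d,c), near(a), near(c)}
3. free(b,d)  →  {above(a), holds(a), holds(b), holds(d), holds(e), marked(a,a), marked(a,e), marked(b,b), marked(d,b), marked(d,c), near(a), near(c)}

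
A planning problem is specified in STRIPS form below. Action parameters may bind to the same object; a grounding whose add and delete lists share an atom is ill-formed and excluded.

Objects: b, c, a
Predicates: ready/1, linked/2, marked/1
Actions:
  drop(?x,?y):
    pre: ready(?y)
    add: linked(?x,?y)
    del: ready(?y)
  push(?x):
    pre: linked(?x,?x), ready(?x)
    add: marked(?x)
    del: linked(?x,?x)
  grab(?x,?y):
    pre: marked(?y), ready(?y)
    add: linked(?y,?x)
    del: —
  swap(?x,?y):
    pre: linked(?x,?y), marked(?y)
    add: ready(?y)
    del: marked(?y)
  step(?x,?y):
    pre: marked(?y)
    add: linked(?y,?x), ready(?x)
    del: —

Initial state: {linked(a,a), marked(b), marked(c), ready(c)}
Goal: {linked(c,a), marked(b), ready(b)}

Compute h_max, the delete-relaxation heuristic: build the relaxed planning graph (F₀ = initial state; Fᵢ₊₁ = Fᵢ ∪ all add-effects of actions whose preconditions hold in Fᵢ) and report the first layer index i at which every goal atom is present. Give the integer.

F0 = init (4 atoms)
F1 = F0 ∪ {linked(a,c), linked(b,a), linked(b,b), linked(b,c), linked(c,a), linked(c,b), linked(c,c), ready(a), ready(b)}  (13 atoms)
goal ⊆ F1  ⇒  h_max = 1

1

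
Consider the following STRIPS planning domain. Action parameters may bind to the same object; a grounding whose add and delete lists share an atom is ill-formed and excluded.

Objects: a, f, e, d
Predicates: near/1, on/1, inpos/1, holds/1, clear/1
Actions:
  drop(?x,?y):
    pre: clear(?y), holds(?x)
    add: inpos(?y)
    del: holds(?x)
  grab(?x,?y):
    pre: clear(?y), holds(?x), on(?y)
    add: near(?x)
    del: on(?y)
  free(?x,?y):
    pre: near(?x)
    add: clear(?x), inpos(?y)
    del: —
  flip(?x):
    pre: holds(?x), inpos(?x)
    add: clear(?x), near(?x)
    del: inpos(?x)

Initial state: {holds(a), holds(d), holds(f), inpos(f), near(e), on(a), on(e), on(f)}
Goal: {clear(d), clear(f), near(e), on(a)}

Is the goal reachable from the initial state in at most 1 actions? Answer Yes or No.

1. free(e,d)  →  {clear(e), holds(a), holds(d), holds(f), inpos(d), inpos(f), near(e), on(a), on(e), on(f)}
2. flip(f)  →  {clear(e), clear(f), holds(a), holds(d), holds(f), inpos(d), near(e), near(f), on(a), on(e), on(f)}
3. flip(d)  →  {clear(d), clear(e), clear(f), holds(a), holds(d), holds(f), near(d), near(e), near(f), on(a), on(e), on(f)}
optimal plan length = 3; 3 > 1

No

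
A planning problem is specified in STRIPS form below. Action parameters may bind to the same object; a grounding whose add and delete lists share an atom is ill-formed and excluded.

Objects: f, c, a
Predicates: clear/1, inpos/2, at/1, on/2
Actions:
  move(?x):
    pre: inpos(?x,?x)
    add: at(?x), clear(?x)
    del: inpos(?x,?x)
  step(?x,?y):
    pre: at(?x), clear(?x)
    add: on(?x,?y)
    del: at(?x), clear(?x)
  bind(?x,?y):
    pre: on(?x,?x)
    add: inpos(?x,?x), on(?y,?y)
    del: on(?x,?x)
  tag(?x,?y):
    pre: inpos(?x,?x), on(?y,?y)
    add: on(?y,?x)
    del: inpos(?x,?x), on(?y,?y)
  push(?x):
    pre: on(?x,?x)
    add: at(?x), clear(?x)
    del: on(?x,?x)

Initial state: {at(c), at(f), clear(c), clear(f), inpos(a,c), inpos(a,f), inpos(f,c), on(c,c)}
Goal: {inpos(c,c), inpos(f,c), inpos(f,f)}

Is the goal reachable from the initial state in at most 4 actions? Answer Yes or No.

1. bind(c,f)  →  {at(c), at(f), clear(c), clear(f), inpos(a,c), inpos(a,f), inpos(c,c), inpos(f,c), on(f,f)}
2. bind(f,c)  →  {at(c), at(f), clear(c), clear(f), inpos(a,c), inpos(a,f), inpos(c,c), inpos(f,c), inpos(f,f), on(c,c)}
optimal plan length = 2; 2 ≤ 4

Yes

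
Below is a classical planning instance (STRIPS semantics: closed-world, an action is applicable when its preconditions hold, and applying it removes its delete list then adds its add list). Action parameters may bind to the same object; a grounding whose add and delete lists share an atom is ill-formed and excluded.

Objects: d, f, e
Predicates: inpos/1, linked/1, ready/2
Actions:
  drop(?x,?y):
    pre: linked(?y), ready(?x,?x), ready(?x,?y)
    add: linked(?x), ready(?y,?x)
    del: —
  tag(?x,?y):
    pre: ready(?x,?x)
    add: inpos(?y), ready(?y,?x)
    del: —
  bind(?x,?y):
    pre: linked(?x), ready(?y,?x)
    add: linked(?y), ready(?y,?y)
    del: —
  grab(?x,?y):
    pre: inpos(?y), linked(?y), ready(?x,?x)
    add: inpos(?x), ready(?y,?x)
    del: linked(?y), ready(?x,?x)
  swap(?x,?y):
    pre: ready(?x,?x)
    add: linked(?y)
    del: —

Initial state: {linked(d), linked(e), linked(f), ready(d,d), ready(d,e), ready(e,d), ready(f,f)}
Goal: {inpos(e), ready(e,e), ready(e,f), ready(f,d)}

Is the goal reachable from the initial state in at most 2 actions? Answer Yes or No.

1. tag(d,f)  →  {inpos(f), linked(d), linked(e), linked(f), ready(d,d), ready(d,e), ready(e,d), ready(f,d), ready(f,f)}
2. tag(f,e)  →  {inpos(e), inpos(f), linked(d), linked(e), linked(f), ready(d,d), ready(d,e), ready(e,d), ready(e,f), ready(f,d), ready(f,f)}
3. bind(d,e)  →  {inpos(e), inpos(f), linked(d), linked(e), linked(f), ready(d,d), ready(d,e), ready(e,d), ready(e,e), ready(e,f), ready(f,d), ready(f,f)}
optimal plan length = 3; 3 > 2

No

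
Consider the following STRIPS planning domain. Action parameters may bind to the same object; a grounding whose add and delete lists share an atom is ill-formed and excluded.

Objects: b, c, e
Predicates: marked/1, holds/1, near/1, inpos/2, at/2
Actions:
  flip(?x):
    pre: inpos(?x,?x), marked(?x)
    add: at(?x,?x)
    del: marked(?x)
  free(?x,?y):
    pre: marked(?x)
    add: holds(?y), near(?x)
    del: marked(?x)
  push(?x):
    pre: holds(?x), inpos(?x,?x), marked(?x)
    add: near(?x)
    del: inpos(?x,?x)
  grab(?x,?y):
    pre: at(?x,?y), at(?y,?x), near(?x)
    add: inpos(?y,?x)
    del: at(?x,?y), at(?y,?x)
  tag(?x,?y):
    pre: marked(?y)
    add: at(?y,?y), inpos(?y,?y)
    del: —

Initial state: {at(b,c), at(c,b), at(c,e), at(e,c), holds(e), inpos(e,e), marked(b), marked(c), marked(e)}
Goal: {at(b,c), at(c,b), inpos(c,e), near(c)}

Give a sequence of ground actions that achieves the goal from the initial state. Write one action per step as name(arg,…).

1. free(c,b)  →  {at(b,c), at(c,b), at(c,e), at(e,c), holds(b), holds(e), inpos(e,e), marked(b), marked(e), near(c)}
2. free(e,b)  →  {at(b,c), at(c,b), at(c,e), at(e,c), holds(b), holds(e), inpos(e,e), marked(b), near(c), near(e)}
3. grab(e,c)  →  {at(b,c), at(c,b), holds(b), holds(e), inpos(c,e), inpos(e,e), marked(b), near(c), near(e)}

free(c,b); free(e,b); grab(e,c)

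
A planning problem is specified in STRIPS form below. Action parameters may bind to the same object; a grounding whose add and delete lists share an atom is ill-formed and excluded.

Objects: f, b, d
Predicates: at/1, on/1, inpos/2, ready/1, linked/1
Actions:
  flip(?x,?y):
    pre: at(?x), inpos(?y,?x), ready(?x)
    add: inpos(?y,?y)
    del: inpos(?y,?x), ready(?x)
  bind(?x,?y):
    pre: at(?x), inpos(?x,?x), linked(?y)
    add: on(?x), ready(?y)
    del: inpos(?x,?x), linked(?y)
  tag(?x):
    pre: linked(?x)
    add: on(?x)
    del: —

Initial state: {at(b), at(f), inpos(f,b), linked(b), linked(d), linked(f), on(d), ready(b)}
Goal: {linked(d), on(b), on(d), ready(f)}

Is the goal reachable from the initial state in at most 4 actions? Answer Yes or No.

1. flip(b,f)  →  {at(b), at(f), inpos(f,f), linked(b), linked(d), linked(f), on(d)}
2. bind(f,f)  →  {at(b), at(f), linked(b), linked(d), on(d), on(f), ready(f)}
3. tag(b)  →  {at(b), at(f), linked(b), linked(d), on(b), on(d), on(f), ready(f)}
optimal plan length = 3; 3 ≤ 4

Yes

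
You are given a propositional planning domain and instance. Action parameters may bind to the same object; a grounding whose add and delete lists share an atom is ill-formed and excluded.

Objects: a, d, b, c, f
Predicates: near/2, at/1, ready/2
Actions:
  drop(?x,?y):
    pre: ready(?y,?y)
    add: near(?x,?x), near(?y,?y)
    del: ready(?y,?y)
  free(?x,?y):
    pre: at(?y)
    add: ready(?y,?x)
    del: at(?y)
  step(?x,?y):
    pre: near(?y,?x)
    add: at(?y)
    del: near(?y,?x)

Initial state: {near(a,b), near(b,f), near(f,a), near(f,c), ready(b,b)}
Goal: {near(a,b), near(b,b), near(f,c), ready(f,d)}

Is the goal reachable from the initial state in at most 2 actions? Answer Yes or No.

1. drop(a,b)  →  {near(a,a), near(a,b), near(b,b), near(b,f), near(f,a), near(f,c)}
2. step(a,f)  →  {at(f), near(a,a), near(a,b), near(b,b), near(b,f), near(f,c)}
3. free(d,f)  →  {near(a,a), near(a,b), near(b,b), near(b,f), near(f,c), ready(f,d)}
optimal plan length = 3; 3 > 2

No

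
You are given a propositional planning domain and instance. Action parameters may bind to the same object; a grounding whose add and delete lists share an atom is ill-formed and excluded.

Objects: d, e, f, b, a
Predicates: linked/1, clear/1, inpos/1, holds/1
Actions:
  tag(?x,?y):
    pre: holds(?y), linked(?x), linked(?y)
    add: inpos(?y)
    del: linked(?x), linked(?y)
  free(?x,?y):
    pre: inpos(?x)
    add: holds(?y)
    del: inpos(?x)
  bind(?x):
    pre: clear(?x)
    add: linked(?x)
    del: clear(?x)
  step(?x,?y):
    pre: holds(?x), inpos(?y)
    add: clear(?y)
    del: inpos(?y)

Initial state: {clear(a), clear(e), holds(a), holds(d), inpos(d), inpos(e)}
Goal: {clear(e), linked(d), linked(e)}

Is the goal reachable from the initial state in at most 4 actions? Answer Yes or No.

Yes

1. bind(e)  →  {clear(a), holds(a), holds(d), inpos(d), inpos(e), linked(e)}
2. step(d,d)  →  {clear(a), clear(d), holds(a), holds(d), inpos(e), linked(e)}
3. bind(d)  →  {clear(a), holds(a), holds(d), inpos(e), linked(d), linked(e)}
4. step(d,e)  →  {clear(a), clear(e), holds(a), holds(d), linked(d), linked(e)}
optimal plan length = 4; 4 ≤ 4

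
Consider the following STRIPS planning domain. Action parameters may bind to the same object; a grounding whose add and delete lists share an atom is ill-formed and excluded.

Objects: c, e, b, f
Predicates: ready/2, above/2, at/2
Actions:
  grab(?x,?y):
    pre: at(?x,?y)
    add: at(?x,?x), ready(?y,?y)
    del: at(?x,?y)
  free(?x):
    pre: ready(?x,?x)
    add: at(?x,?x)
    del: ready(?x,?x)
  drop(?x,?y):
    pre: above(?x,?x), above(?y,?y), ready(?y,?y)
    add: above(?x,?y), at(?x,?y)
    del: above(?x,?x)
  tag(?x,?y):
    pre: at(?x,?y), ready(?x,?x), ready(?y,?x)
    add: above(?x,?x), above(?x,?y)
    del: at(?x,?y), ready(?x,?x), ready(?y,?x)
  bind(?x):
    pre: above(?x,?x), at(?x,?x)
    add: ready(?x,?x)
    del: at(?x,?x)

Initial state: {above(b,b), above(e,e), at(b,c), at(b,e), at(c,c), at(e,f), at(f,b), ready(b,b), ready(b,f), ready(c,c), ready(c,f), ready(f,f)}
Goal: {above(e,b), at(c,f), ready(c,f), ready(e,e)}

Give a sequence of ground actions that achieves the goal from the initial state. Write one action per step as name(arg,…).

grab(b,e); drop(e,b); tag(c,c); tag(f,b); grab(e,f); drop(c,f)

1. grab(b,e)  →  {above(b,b), above(e,e), at(b,b), at(b,c), at(c,c), at(e,f), at(f,b), ready(b,b), ready(b,f), ready(c,c), ready(c,f), ready(e,e), ready(f,f)}
2. drop(e,b)  →  {above(b,b), above(e,b), at(b,b), at(b,c), at(c,c), at(e,b), at(e,f), at(f,b), ready(b,b), ready(b,f), ready(c,c), ready(c,f), ready(e,e), ready(f,f)}
3. tag(c,c)  →  {above(b,b), above(c,c), above(e,b), at(b,b), at(b,c), at(e,b), at(e,f), at(f,b), ready(b,b), ready(b,f), ready(c,f), ready(e,e), ready(f,f)}
4. tag(f,b)  →  {above(b,b), above(c,c), above(e,b), above(f,b), above(f,f), at(b,b), at(b,c), at(e,b), at(e,f), ready(b,b), ready(c,f), ready(e,e)}
5. grab(e,f)  →  {above(b,b), above(c,c), above(e,b), above(f,b), above(f,f), at(b,b), at(b,c), at(e,b), at(e,e), ready(b,b), ready(c,f), ready(e,e), ready(f,f)}
6. drop(c,f)  →  {above(b,b), above(c,f), above(e,b), above(f,b), above(f,f), at(b,b), at(b,c), at(c,f), at(e,b), at(e,e), ready(b,b), ready(c,f), ready(e,e), ready(f,f)}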